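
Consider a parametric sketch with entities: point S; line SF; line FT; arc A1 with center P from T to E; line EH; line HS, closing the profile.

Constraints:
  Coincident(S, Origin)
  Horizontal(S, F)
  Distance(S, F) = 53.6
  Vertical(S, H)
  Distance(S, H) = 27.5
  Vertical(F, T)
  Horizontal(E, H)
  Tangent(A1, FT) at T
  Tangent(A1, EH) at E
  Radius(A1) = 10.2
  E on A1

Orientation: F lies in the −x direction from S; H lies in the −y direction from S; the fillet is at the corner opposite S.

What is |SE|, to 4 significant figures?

51.38

S is at the origin; S and F share the same y with |SF| = 53.6 and F on the −x side, so F = (-53.60, 0.000). SH is vertical with |SH| = 27.5 and H on the −y side, so H = (0.000, -27.50). The virtual corner opposite S is at (-53.60, -27.50). Since A1 is tangent to FT there, PT ⟂ FT and A1 meets EH tangentially, so PE is at right angles to EH, with radius 10.2, so the center P sits 10.2 in from both sides at P = (-43.40, -17.30). That places the tangent points at T = (-53.60, -17.30) on FT and E = (-43.40, -27.50) on EH. Then |SE| = |E − S| = 51.38.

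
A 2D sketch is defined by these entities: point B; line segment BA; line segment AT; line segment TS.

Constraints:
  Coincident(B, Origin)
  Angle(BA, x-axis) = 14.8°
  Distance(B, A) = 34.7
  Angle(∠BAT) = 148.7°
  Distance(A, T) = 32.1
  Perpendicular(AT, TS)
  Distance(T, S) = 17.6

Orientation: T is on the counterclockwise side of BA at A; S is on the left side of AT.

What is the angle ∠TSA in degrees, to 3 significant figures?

61.3°

B is at the origin; BA runs at 14.8° with length 34.7, so A = 34.7·(cos 14.8°, sin 14.8°) = (33.5, 8.86). ∠BAT = 148.7°, so AT runs at 14.8° + (180° − 148.7°) = 46.1° from the x-axis; with |AT| = 32.1, T = A + 32.1·(cos 46.1°, sin 46.1°) = (55.8, 32.0). AT is perpendicular to TS; with |TS| = 17.6 on the left of AT, S = T + 17.6·(-0.721, 0.693) = (43.1, 44.2). Then cos ∠TSA = ST·SA / (|ST||SA|), giving 61.3°.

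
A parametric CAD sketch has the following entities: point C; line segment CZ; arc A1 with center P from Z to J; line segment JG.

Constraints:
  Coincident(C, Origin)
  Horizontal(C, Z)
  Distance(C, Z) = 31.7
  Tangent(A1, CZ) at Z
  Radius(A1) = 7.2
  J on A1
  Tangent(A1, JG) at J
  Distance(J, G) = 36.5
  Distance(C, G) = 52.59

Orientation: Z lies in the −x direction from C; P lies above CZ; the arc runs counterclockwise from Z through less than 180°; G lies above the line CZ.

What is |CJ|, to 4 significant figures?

25.80

Checks: |PJ| = 7.200 ✓; ∠(PJ, JG) = 90.00° ✓; |JG| = 36.50 ✓; |CG| = 52.59 ✓.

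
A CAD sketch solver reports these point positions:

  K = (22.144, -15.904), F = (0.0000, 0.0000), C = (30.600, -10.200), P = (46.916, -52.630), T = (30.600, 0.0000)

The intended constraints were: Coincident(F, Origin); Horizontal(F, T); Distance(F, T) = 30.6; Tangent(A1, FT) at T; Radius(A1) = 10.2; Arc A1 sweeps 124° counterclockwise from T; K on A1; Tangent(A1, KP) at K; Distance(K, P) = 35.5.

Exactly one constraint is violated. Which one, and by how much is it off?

Distance(K, P) = 35.5 — off by 8.80.

F = (0.00, 0.00) ✓; F.y = 0.00, T.y = 0.00 ✓; |FT| = 30.60 ✓; ∠(CT, TF) = 90.00° ✓; |CT| = 10.20 ✓; bearing(C→K) − bearing(C→T) = 124.0° ✓; |CK| = 10.20 ✓; ∠(CK, KP) = 90.00° ✓; |KP| = 44.30 ✗.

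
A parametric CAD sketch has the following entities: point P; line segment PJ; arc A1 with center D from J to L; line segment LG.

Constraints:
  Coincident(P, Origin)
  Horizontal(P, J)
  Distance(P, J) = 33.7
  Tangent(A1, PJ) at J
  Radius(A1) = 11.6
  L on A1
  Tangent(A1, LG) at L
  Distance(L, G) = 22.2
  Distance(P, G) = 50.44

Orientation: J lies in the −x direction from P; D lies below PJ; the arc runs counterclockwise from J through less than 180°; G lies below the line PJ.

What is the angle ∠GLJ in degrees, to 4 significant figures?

122.3°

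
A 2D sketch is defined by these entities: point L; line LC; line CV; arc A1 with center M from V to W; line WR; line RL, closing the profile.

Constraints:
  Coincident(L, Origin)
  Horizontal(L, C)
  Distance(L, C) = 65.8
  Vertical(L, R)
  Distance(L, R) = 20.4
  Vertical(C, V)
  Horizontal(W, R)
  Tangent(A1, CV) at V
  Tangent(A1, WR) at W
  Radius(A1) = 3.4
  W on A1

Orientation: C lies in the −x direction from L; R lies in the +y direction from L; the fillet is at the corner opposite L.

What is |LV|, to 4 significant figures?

67.96

L is at the origin; LC is horizontal with |LC| = 65.8 and C on the −x side, so C = (-65.80, 0.000). L and R share the same x with |LR| = 20.4 and R on the +y side, so R = (0.000, 20.40). The virtual corner opposite L is at (-65.80, 20.40). Since A1 is tangent to CV there, MV ⟂ CV and A1 meets WR tangentially, so MW is at right angles to WR, with radius 3.4, so the center M sits 3.4 in from both sides at M = (-62.40, 17.00). That places the tangent points at V = (-65.80, 17.00) on CV and W = (-62.40, 20.40) on WR. Then |LV| = |V − L| = 67.96.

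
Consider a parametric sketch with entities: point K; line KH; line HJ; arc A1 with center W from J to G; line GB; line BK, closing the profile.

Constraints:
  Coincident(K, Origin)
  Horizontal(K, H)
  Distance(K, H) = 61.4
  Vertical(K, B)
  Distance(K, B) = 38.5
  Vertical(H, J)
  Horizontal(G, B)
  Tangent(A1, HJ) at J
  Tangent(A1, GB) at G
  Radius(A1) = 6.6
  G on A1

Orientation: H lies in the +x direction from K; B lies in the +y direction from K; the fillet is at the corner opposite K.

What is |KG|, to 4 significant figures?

66.97

The virtual corner opposite K is at (61.40, 38.50). The tangent condition forces WJ to be normal to HJ and A1 meets GB tangentially, so WG is at right angles to GB, with radius 6.6, so the center W sits 6.6 in from both sides at W = (54.80, 31.90). That places the tangent points at J = (61.40, 31.90) on HJ and G = (54.80, 38.50) on GB. Then |KG| = |G − K| = 66.97.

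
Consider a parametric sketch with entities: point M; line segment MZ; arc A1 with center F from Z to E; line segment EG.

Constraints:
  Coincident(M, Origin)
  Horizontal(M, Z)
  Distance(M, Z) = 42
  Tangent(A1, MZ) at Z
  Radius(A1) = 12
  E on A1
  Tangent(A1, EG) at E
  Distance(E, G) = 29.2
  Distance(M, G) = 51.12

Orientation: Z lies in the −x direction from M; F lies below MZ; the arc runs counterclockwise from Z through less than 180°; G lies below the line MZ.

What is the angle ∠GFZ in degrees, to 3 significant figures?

158°

Checks: |FE| = 12.00 ✓; ∠(FE, EG) = 90.00° ✓; |EG| = 29.20 ✓; |MG| = 51.12 ✓.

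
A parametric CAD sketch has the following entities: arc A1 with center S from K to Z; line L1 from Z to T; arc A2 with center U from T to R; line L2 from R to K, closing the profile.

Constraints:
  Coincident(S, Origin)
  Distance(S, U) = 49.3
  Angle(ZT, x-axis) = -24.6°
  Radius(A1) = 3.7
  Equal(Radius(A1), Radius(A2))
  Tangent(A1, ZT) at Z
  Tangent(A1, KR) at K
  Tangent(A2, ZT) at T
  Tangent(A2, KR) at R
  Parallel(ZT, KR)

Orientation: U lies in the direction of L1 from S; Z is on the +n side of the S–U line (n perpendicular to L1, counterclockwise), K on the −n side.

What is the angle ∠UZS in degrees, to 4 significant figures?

85.71°

S is at the origin and U lies 49.3 along u from S, so U = 49.3·u = (44.83, -20.52). Tangency of A1 to both parallel lines with radius 3.7 puts Z and K at S ± 3.7·n: Z = (1.540, 3.364), K = (-1.540, -3.364). Then cos ∠UZS = ZU·ZS / (|ZU||ZS|), giving 85.71°.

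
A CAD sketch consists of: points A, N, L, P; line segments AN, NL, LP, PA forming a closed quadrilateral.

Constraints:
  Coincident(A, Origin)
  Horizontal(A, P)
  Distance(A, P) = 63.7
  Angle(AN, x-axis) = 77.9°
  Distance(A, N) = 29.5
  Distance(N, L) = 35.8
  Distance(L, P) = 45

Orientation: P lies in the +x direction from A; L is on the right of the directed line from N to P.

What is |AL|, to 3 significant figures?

19.5

Checks: |NL| = 35.80 ✓; |LP| = 45.00 ✓.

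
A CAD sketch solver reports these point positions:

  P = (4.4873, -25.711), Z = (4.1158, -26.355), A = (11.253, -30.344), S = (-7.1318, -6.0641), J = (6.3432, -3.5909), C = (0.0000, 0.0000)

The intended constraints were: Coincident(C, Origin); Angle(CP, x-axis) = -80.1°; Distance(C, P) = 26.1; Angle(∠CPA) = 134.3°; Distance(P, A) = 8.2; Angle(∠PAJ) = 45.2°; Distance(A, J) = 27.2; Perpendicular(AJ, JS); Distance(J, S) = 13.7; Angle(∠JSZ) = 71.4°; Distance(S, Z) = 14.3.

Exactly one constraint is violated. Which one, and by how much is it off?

Distance(S, Z) = 14.3 — off by 8.90.

C = (0.00, 0.00) ✓; CP at -80.10° ✓; |CP| = 26.10 ✓; ∠CPA = 134.3° ✓; |PA| = 8.200 ✓; ∠PAJ = 45.20° ✓; |AJ| = 27.20 ✓; ∠(AJ, JS) = 90.00° ✓; |JS| = 13.70 ✓; ∠JSZ = 71.40° ✓; |SZ| = 23.20 ✗.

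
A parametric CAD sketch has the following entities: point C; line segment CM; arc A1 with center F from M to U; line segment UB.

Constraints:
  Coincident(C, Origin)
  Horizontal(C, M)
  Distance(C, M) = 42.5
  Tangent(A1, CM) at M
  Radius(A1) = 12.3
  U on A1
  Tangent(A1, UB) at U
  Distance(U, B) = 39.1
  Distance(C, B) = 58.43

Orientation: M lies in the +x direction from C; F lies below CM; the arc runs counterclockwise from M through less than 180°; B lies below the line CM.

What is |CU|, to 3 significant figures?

32.4

Checks: |FU| = 12.30 ✓; ∠(FU, UB) = 90.00° ✓; |UB| = 39.10 ✓; |CB| = 58.43 ✓.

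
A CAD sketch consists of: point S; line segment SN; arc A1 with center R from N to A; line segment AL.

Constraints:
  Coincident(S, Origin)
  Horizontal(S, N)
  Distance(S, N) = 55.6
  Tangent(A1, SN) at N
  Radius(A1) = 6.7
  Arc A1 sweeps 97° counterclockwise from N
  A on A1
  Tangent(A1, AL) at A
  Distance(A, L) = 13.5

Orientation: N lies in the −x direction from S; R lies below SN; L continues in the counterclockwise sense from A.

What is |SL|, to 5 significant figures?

64.113

S is at the origin; SN is horizontal with |SN| = 55.6 and N on the −x side, so N = (-55.600, 0.0000). A1 meets SN tangentially, so RN is at right angles to SN, so R = N + (0, -6.7) = (-55.600, -6.7000). On A1, N sits at bearing 90° from R; a 97° counterclockwise sweep puts A at bearing 187°, so A = R + 6.7·(cos 187°, sin 187°) = (-62.250, -7.5165). Since A1 is tangent to AL there, RA ⟂ AL, so AL runs along (−sin 187°, cos 187°); with |AL| = 13.5, L = (-60.605, -20.916). Then |SL| = |L − S| = 64.113.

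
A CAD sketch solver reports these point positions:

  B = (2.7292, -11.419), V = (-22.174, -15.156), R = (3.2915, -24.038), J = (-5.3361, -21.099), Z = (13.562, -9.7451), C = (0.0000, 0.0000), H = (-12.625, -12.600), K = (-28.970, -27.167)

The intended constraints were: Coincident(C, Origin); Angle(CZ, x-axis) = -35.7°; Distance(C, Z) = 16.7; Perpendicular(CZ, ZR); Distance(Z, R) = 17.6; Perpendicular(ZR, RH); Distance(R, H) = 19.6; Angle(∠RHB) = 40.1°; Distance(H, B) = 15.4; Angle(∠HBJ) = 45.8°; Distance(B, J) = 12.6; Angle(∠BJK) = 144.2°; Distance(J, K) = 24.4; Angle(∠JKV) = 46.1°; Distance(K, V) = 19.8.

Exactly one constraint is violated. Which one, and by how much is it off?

Distance(K, V) = 19.8 — off by 6.00.

C = (0.00, 0.00) ✓; CZ at -35.70° ✓; |CZ| = 16.70 ✓; ∠(CZ, ZR) = 90.00° ✓; |ZR| = 17.60 ✓; ∠(ZR, RH) = 90.00° ✓; |RH| = 19.60 ✓; ∠RHB = 40.10° ✓; |HB| = 15.40 ✓; ∠HBJ = 45.80° ✓; |BJ| = 12.60 ✓; ∠BJK = 144.2° ✓; |JK| = 24.40 ✓; ∠JKV = 46.10° ✓; |KV| = 13.80 ✗.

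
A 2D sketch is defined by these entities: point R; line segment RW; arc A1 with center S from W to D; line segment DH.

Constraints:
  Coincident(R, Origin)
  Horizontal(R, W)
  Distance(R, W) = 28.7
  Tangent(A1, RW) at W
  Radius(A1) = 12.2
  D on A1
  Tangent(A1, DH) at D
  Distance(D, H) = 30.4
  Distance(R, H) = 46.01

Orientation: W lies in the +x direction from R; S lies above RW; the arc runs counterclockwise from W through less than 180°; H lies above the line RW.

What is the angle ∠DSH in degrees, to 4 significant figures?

68.13°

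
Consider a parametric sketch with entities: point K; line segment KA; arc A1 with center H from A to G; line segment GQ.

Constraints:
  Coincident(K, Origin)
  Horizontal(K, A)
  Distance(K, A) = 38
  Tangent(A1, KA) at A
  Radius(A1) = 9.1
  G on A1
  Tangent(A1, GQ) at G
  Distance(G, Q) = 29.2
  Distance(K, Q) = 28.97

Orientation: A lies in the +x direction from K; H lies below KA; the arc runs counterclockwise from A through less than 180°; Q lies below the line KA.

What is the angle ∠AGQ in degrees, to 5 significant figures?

154.46°

Checks: |HG| = 9.100 ✓; ∠(HG, GQ) = 90.00° ✓; |GQ| = 29.20 ✓; |KQ| = 28.97 ✓.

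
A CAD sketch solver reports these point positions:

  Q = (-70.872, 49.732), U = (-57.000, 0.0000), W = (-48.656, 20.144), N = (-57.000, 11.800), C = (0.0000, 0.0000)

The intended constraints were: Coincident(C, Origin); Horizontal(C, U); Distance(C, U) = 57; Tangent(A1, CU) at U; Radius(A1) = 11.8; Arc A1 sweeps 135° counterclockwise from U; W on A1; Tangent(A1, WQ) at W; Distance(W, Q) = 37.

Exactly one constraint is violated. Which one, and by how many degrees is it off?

Tangent(A1, WQ) at W — off by 8.10°.

C = (0.00, 0.00) ✓; C.y = 0.00, U.y = 0.00 ✓; |CU| = 57.00 ✓; ∠(NU, UC) = 90.00° ✓; |NU| = 11.80 ✓; bearing(N→W) − bearing(N→U) = 135.0° ✓; |NW| = 11.80 ✓; ∠(NW, WQ) = 98.10° ✗; |WQ| = 37.00 ✓.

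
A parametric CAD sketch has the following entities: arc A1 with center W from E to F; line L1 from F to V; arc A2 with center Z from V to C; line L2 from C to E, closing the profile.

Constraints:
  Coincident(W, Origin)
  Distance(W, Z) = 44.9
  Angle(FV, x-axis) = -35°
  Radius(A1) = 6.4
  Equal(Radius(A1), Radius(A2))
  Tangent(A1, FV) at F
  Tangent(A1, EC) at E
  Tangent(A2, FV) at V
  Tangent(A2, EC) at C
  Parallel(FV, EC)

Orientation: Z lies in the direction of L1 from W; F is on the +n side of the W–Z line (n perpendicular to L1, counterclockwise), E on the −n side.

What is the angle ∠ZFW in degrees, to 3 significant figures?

81.9°

The slot axis is L1's direction at -35.0°, so u = (cos -35.0°, sin -35.0°) = (0.819, -0.574) and n = (−sin -35.0°, cos -35.0°) = (0.574, 0.819). W is at the origin and Z lies 44.9 along u from W, so Z = 44.9·u = (36.8, -25.8). Tangency of A1 to both parallel lines with radius 6.4 puts F and E at W ± 6.4·n: F = (3.67, 5.24), E = (-3.67, -5.24). Then cos ∠ZFW = FZ·FW / (|FZ||FW|), giving 81.9°.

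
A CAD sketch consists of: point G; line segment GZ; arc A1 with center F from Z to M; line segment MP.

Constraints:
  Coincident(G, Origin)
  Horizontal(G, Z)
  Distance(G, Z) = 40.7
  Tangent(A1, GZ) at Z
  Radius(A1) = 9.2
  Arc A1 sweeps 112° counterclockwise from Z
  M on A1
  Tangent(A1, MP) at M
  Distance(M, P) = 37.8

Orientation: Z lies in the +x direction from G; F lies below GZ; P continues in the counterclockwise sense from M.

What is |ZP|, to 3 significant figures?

48.0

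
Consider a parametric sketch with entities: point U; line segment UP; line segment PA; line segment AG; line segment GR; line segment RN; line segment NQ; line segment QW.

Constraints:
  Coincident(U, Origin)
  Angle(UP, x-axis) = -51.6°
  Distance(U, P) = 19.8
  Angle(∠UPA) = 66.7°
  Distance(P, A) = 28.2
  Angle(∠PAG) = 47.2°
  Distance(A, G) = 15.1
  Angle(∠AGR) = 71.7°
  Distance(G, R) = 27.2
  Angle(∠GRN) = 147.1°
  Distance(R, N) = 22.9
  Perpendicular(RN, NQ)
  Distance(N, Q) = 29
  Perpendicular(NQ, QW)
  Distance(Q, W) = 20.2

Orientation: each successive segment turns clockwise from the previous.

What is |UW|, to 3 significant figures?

41.0

U is at the origin; UP runs at -51.6° with length 19.8, so P = (12.3, -15.5). ∠UPA = 66.7° gives PA at -165° from the x-axis; with |PA| = 28.2, A = (-14.9, -22.9). ∠PAG = 47.2° gives AG at 62.3° from the x-axis; with |AG| = 15.1, G = (-7.91, -9.49). ∠AGR = 71.7° gives GR at -46.0° from the x-axis; with |GR| = 27.2, R = (11.0, -29.1). ∠GRN = 147.1° gives RN at -78.9° from the x-axis; with |RN| = 22.9, N = (15.4, -51.5). RN is perpendicular to NQ, so NQ runs at -169°; with |NQ| = 29.0, Q = (-13.1, -57.1). The perpendicularity gives QW at right angles to NQ, so QW runs at 101°; with |QW| = 20.2, W = (-17.0, -37.3). Then |UW| = |W − U| = 41.0.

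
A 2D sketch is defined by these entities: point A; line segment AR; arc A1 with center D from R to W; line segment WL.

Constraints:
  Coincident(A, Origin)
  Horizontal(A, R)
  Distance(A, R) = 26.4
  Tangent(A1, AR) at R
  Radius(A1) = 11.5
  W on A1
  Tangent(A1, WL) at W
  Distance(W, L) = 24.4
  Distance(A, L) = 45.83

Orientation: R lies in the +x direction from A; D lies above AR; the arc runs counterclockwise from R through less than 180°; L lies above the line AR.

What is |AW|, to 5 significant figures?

40.268

A is at the origin; A and R share the same y with |AR| = 26.4 and R on the +x side, so R = (26.400, 0.0000). A1 meets AR tangentially, so DR is at right angles to AR, so D = R + (0, 11.5) = (26.400, 11.500). Since DW ⟂ WL (tangency), |DL| = √(11.5² + 24.4²) = 26.974 regardless of where W sits on A1. So L lies on both circle(A, 45.83) and circle(D, 26.974); the above-AR intersection is L = (24.961, 38.436). W is the foot of the tangent from L: W = (36.526, 16.951).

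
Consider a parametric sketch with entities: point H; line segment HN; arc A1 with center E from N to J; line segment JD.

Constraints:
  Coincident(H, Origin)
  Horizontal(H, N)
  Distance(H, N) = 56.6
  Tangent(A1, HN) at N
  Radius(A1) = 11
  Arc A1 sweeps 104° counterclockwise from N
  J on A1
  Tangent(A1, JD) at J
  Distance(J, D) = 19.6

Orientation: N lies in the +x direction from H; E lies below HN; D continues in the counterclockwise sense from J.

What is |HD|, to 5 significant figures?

60.293

H is at the origin; H and N share the same y with |HN| = 56.6 and N on the +x side, so N = (56.600, 0.0000). Since A1 is tangent to HN there, EN ⟂ HN, so E = N + (0, -11) = (56.600, -11.000). On A1, N sits at bearing 90° from E; a 104° counterclockwise sweep puts J at bearing 194°, so J = E + 11.0·(cos 194°, sin 194°) = (45.927, -13.661). A1 meets JD tangentially, so EJ is at right angles to JD, so JD runs along (−sin 194°, cos 194°); with |JD| = 19.6, D = (50.668, -32.679). Then |HD| = |D − H| = 60.293.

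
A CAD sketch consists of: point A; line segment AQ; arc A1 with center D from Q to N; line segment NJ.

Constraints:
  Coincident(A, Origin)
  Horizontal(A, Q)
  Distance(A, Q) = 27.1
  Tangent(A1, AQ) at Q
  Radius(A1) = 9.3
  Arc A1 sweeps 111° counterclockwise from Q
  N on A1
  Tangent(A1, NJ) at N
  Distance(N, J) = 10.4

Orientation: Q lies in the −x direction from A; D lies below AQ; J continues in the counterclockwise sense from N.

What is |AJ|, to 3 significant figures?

39.1

A is at the origin; AQ is horizontal with |AQ| = 27.1 and Q on the −x side, so Q = (-27.1, 0.00). Since A1 is tangent to AQ there, DQ ⟂ AQ, so D = Q + (0, -9.3) = (-27.1, -9.30). On A1, Q sits at bearing 90° from D; a 111° counterclockwise sweep puts N at bearing 201°, so N = D + 9.3·(cos 201°, sin 201°) = (-35.8, -12.6). Tangency of A1 to NJ means the radius DN is perpendicular to NJ, so NJ runs along (−sin 201°, cos 201°); with |NJ| = 10.4, J = (-32.1, -22.3). Then |AJ| = |J − A| = 39.1.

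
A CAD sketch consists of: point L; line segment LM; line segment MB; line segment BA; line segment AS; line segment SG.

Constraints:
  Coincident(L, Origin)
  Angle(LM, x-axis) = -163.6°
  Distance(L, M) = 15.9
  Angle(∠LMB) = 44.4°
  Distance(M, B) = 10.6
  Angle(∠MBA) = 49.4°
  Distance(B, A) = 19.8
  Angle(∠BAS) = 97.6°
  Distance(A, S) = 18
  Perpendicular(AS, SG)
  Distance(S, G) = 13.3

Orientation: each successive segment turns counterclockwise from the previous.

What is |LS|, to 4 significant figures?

29.34

L is at the origin; LM runs at -163.6° with length 15.9, so M = (-15.25, -4.489). ∠LMB = 44.4° gives MB at -28.00° from the x-axis; with |MB| = 10.6, B = (-5.894, -9.466). ∠MBA = 49.4° gives BA at 102.6° from the x-axis; with |BA| = 19.8, A = (-10.21, 9.858). ∠BAS = 97.6° gives AS at -175.0° from the x-axis; with |AS| = 18.0, S = (-28.14, 8.289). Then |LS| = |S − L| = 29.34.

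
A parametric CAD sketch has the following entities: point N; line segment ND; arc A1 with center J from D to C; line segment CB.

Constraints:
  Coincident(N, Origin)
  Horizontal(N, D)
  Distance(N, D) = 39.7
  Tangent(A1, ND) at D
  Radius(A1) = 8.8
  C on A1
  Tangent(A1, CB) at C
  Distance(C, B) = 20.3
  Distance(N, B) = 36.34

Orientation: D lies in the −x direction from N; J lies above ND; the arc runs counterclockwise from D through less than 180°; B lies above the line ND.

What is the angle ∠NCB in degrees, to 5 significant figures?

85.200°

Checks: N = (0.00, 0.00) ✓; |JC| = 8.800 ✓; ∠(JC, CB) = 90.00° ✓; |CB| = 20.30 ✓; |NB| = 36.34 ✓.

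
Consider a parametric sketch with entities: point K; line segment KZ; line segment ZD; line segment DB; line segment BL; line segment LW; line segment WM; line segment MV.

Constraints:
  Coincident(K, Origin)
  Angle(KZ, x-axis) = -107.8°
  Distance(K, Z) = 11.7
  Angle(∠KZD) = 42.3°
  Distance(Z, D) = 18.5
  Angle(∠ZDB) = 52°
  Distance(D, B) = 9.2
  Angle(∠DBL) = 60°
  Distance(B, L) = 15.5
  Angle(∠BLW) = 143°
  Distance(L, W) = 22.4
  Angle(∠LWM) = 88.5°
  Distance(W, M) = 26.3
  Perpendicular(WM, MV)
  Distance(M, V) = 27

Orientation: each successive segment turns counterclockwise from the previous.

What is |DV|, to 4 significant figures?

12.74

∠LWM = 88.5° gives WM at 46.40° from the x-axis; with |WM| = 26.3, M = (40.02, -10.63). WM is perpendicular to MV, so MV runs at 136.4°; with |MV| = 27.0, V = (20.46, 7.989). Then |DV| = |V − D| = 12.74.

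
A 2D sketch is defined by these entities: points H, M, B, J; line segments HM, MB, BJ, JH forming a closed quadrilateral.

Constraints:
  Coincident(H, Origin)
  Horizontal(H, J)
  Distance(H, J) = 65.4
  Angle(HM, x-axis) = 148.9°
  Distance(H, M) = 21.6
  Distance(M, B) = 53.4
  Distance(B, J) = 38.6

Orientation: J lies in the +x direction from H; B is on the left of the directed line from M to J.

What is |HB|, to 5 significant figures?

40.367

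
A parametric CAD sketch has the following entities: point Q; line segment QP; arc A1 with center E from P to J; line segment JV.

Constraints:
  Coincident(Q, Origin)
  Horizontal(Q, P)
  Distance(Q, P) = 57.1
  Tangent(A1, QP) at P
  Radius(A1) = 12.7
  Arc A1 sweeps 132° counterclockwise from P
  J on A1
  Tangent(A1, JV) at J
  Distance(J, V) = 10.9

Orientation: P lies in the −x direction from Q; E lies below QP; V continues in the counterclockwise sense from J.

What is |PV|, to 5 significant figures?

29.377

On A1, P sits at bearing 90° from E; a 132° counterclockwise sweep puts J at bearing 222°, so J = E + 12.7·(cos 222°, sin 222°) = (-66.538, -21.198). Tangency of A1 to JV means the radius EJ is perpendicular to JV, so JV runs along (−sin 222°, cos 222°); with |JV| = 10.9, V = (-59.244, -29.298). Then |PV| = |V − P| = 29.377.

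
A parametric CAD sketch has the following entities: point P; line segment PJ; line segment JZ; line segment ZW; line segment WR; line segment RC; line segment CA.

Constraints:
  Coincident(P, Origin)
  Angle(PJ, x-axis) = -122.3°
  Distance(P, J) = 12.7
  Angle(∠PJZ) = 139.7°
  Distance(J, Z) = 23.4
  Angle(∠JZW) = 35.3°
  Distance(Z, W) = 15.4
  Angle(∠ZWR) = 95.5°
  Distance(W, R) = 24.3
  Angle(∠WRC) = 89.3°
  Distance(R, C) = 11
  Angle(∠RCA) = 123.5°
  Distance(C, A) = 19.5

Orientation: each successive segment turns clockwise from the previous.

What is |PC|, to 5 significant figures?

28.022

P is at the origin; PJ runs at -122.3° with length 12.7, so J = (-6.7863, -10.735). ∠PJZ = 139.7° gives JZ at -162.60° from the x-axis; with |JZ| = 23.4, Z = (-29.115, -17.732). ∠JZW = 35.3° gives ZW at 52.700° from the x-axis; with |ZW| = 15.4, W = (-19.783, -5.4821). ∠ZWR = 95.5° gives WR at -31.800° from the x-axis; with |WR| = 24.3, R = (0.86912, -18.287). ∠WRC = 89.3° gives RC at -122.50° from the x-axis; with |RC| = 11.0, C = (-5.0412, -27.564). Then |PC| = |C − P| = 28.022.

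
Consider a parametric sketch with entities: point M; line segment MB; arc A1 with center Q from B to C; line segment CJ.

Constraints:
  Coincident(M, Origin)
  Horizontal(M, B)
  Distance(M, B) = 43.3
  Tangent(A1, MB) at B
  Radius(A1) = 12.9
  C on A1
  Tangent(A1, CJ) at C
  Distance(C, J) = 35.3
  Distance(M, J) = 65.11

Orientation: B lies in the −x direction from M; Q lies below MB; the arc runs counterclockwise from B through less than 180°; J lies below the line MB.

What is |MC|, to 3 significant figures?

58.0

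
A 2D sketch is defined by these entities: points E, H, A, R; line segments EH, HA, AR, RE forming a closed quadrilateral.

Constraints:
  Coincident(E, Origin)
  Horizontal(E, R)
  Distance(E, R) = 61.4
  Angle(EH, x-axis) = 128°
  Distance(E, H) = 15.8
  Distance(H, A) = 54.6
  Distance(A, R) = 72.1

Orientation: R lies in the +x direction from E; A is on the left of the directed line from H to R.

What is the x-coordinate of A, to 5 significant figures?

19.421

E is at the origin; ER is horizontal with |ER| = 61.4 and R in +x, so R = (61.4, 0). EH runs at 128.0° with |EH| = 15.8, so H = (-9.7275, 12.451). A is determined by |HA| = 54.6 and |AR| = 72.1 together: it lies at the intersection of circle(H, 54.6) and circle(R, 72.1). With |HR| = 72.209, the foot of the radical line on HR is 20.751 from H and the perpendicular offset is √(54.6² − 20.751²) = 50.503. Taking the left-of-HR solution: A = (19.421, 58.619).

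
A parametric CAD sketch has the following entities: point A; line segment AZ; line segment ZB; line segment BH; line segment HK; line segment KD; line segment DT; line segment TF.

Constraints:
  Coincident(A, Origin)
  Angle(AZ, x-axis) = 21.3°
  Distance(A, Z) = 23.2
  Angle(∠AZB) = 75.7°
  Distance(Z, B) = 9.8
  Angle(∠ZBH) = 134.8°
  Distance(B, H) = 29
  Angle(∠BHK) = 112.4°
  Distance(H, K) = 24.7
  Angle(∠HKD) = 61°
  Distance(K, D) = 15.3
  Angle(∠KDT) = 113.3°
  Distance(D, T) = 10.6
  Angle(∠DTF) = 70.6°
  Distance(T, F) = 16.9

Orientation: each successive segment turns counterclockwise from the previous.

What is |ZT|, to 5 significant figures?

27.363

A is at the origin; AZ runs at 21.3° with length 23.2, so Z = (21.615, 8.4274). ∠AZB = 75.7° gives ZB at 125.60° from the x-axis; with |ZB| = 9.8, B = (15.910, 16.396). ∠ZBH = 134.8° gives BH at 170.80° from the x-axis; with |BH| = 29.0, H = (-12.717, 21.032). ∠BHK = 112.4° gives HK at -121.60° from the x-axis; with |HK| = 24.7, K = (-25.659, -0.0052848). ∠HKD = 61.0° gives KD at -2.6000° from the x-axis; with |KD| = 15.3, D = (-10.375, -0.69934). ∠KDT = 113.3° gives DT at 64.100° from the x-axis; with |DT| = 10.6, T = (-5.7446, 8.8360). Then |ZT| = |T − Z| = 27.363.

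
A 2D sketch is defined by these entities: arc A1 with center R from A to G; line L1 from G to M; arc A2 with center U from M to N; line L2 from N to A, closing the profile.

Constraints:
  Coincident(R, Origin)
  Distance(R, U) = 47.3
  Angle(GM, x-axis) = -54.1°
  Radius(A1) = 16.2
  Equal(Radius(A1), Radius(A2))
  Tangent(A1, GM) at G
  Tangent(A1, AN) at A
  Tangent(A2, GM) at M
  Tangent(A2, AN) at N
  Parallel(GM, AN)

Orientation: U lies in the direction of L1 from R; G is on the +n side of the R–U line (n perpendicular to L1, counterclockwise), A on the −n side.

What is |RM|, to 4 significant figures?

50.00

The slot axis is L1's direction at -54.1°, so u = (cos -54.1°, sin -54.1°) = (0.5864, -0.8100) and n = (−sin -54.1°, cos -54.1°) = (0.8100, 0.5864). R is at the origin and U lies 47.3 along u from R, so U = 47.3·u = (27.74, -38.31). Tangency of A1 to both parallel lines with radius 16.2 puts G and A at R ± 16.2·n: G = (13.12, 9.499), A = (-13.12, -9.499). Equal radii place M and N the same way about U: M = U + 16.2·n = (40.86, -28.82), N = U − 16.2·n = (14.61, -47.81). Then |RM| = |M − R| = 50.00.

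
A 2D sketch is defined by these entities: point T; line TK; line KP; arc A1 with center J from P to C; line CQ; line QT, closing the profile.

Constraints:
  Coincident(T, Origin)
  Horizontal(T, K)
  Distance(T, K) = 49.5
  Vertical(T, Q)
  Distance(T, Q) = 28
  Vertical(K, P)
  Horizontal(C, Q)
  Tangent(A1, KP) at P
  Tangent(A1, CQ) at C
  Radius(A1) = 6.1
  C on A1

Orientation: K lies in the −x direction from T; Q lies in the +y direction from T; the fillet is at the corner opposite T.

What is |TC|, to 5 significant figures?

51.648

T is at the origin; T and K share the same y with |TK| = 49.5 and K on the −x side, so K = (-49.500, 0.0000). T and Q share the same x with |TQ| = 28.0 and Q on the +y side, so Q = (0.0000, 28.000). The virtual corner opposite T is at (-49.500, 28.000). Since A1 is tangent to KP there, JP ⟂ KP and tangency of A1 to CQ means the radius JC is perpendicular to CQ, with radius 6.1, so the center J sits 6.1 in from both sides at J = (-43.400, 21.900). That places the tangent points at P = (-49.500, 21.900) on KP and C = (-43.400, 28.000) on CQ. Then |TC| = |C − T| = 51.648.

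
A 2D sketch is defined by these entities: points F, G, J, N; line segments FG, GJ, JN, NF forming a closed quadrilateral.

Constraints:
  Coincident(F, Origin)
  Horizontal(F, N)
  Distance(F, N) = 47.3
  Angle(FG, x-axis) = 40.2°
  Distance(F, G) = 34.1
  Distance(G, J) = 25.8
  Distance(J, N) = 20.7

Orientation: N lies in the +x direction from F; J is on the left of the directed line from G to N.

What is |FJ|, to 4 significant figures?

55.59

F is at the origin; F and N share the same y with |FN| = 47.3 and N in +x, so N = (47.3, 0). FG runs at 40.2° with |FG| = 34.1, so G = (26.05, 22.01). J is determined by |GJ| = 25.8 and |JN| = 20.7 together: it lies at the intersection of circle(G, 25.8) and circle(N, 20.7). With |GN| = 30.60, the foot of the radical line on GN is 19.17 from G and the perpendicular offset is √(25.8² − 19.17²) = 17.26. Taking the left-of-GN solution: J = (51.78, 20.21).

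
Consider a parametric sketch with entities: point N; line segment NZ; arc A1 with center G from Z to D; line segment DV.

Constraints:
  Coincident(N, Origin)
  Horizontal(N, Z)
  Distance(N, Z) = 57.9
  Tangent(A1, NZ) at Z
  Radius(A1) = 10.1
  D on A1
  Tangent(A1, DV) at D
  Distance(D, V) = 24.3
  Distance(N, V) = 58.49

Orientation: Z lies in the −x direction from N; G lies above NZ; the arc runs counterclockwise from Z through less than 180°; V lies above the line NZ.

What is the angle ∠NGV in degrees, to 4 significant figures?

76.43°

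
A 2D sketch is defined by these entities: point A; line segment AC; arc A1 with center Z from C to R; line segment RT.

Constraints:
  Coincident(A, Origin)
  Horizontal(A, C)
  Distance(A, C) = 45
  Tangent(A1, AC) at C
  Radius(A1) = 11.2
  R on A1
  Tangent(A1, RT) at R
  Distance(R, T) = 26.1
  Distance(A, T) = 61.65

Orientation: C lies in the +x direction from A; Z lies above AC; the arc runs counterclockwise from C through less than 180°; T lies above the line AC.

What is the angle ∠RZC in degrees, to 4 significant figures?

108.5°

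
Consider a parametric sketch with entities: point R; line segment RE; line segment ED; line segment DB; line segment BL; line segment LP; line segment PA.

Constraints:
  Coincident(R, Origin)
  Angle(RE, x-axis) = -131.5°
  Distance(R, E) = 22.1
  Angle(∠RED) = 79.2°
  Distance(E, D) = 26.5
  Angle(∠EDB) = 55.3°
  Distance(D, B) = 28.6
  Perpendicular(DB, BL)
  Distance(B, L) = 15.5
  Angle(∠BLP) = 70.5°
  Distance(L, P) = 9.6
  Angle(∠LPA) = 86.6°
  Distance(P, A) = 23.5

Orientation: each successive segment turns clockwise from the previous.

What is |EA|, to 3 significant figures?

34.0

R is at the origin; RE runs at -131.5° with length 22.1, so E = (-14.6, -16.6). ∠RED = 79.2° gives ED at 128° from the x-axis; with |ED| = 26.5, D = (-30.8, 4.42). ∠EDB = 55.3° gives DB at 3.00° from the x-axis; with |DB| = 28.6, B = (-2.29, 5.91). DB ⟂ BL, so BL runs at -87.0°; with |BL| = 15.5, L = (-1.48, -9.57). ∠BLP = 70.5° gives LP at 164° from the x-axis; with |LP| = 9.6, P = (-10.7, -6.84). ∠LPA = 86.6° gives PA at 70.1° from the x-axis; with |PA| = 23.5, A = (-2.68, 15.3). Then |EA| = |A − E| = 34.0.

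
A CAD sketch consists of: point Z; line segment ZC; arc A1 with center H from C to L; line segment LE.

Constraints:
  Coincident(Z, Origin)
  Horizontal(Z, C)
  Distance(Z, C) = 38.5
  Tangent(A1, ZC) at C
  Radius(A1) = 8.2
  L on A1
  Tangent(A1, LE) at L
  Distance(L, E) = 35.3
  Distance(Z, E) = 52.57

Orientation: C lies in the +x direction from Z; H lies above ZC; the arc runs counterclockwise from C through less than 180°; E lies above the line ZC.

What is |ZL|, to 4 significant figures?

47.33

Checks: |HL| = 8.200 ✓; ∠(HL, LE) = 90.00° ✓; |LE| = 35.30 ✓; |ZE| = 52.57 ✓.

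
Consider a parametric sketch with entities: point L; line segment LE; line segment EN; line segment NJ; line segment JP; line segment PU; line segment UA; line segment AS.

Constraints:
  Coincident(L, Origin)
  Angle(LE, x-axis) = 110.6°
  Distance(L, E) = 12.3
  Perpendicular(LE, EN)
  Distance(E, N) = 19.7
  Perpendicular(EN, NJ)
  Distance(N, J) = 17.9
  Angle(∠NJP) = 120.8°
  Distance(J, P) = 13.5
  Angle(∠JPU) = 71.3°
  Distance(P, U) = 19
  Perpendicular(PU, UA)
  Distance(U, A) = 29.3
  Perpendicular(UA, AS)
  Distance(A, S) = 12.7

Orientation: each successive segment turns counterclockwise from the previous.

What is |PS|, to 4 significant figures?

29.97

L is at the origin; LE runs at 110.6° with length 12.3, so E = (-4.328, 11.51). LE is perpendicular to EN, so EN runs at -159.4°; with |EN| = 19.7, N = (-22.77, 4.582). EN is perpendicular to NJ, so NJ runs at -69.40°; with |NJ| = 17.9, J = (-16.47, -12.17). ∠NJP = 120.8° gives JP at -10.20° from the x-axis; with |JP| = 13.5, P = (-3.183, -14.56). ∠JPU = 71.3° gives PU at 98.50° from the x-axis; with |PU| = 19.0, U = (-5.992, 4.227). The perpendicularity gives UA at right angles to PU, so UA runs at -171.5°; with |UA| = 29.3, A = (-34.97, -0.1034). UA ⟂ AS, so AS runs at -81.50°; with |AS| = 12.7, S = (-33.09, -12.66). Then |PS| = |S − P| = 29.97.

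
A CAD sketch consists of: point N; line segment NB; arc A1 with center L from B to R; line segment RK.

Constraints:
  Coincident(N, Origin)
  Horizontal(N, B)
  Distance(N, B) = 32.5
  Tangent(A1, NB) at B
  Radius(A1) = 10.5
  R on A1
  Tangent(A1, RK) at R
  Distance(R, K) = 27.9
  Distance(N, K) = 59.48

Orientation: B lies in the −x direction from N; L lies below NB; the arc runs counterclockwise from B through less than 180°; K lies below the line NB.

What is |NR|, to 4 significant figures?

43.83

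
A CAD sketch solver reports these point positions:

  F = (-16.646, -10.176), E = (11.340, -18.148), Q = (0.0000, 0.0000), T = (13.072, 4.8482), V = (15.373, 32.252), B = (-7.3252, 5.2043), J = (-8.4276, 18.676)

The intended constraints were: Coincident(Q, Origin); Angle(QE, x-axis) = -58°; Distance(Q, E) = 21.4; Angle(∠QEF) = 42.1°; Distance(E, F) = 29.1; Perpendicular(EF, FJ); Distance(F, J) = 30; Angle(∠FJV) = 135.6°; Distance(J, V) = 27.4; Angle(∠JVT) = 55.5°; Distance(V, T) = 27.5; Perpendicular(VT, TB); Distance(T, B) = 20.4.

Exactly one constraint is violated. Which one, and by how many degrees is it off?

Perpendicular(VT, TB) — off by 3.80°.

Q = (0.00, 0.00) ✓; QE at -58.00° ✓; |QE| = 21.40 ✓; ∠QEF = 42.10° ✓; |EF| = 29.10 ✓; ∠(EF, FJ) = 90.00° ✓; |FJ| = 30.00 ✓; ∠FJV = 135.6° ✓; |JV| = 27.40 ✓; ∠JVT = 55.50° ✓; |VT| = 27.50 ✓; ∠(VT, TB) = 86.20° ✗; |TB| = 20.40 ✓.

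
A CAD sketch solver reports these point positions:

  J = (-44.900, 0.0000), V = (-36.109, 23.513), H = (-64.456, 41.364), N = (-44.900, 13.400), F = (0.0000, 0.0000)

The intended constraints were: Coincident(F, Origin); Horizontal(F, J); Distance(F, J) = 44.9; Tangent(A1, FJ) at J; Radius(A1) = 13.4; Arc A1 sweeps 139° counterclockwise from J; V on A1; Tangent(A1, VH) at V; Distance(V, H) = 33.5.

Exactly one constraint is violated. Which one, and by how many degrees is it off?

Tangent(A1, VH) at V — off by 8.80°.

F = (0.00, 0.00) ✓; F.y = 0.00, J.y = 0.00 ✓; |FJ| = 44.90 ✓; ∠(NJ, JF) = 90.00° ✓; |NJ| = 13.40 ✓; bearing(N→V) − bearing(N→J) = 139.0° ✓; |NV| = 13.40 ✓; ∠(NV, VH) = 81.20° ✗; |VH| = 33.50 ✓.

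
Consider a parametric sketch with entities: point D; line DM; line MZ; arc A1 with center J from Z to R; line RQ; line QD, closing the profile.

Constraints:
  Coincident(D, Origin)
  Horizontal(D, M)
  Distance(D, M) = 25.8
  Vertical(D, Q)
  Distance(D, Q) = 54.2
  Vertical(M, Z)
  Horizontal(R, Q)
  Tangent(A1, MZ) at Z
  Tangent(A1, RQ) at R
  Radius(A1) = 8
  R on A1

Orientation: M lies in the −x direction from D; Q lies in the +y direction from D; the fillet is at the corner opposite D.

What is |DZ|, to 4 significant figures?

52.92

D is at the origin; D and M share the same y with |DM| = 25.8 and M on the −x side, so M = (-25.80, 0.000). D and Q share the same x with |DQ| = 54.2 and Q on the +y side, so Q = (0.000, 54.20). The virtual corner opposite D is at (-25.80, 54.20). Since A1 is tangent to MZ there, JZ ⟂ MZ and the tangent condition forces JR to be normal to RQ, with radius 8.0, so the center J sits 8.0 in from both sides at J = (-17.80, 46.20). That places the tangent points at Z = (-25.80, 46.20) on MZ and R = (-17.80, 54.20) on RQ. Then |DZ| = |Z − D| = 52.92.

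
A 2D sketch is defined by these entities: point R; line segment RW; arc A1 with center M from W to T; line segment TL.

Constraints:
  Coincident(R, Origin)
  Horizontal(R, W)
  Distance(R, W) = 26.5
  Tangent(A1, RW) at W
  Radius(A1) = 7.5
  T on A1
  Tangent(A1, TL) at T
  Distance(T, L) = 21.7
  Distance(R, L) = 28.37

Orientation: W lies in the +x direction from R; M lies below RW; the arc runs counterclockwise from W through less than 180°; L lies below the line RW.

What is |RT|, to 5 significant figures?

20.058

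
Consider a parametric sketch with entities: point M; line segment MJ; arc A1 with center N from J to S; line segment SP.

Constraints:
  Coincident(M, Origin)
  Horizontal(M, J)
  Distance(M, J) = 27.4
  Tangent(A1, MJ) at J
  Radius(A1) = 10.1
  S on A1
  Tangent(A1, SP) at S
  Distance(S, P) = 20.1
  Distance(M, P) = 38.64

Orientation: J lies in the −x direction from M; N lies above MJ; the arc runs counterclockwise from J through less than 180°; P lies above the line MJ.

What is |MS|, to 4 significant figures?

21.39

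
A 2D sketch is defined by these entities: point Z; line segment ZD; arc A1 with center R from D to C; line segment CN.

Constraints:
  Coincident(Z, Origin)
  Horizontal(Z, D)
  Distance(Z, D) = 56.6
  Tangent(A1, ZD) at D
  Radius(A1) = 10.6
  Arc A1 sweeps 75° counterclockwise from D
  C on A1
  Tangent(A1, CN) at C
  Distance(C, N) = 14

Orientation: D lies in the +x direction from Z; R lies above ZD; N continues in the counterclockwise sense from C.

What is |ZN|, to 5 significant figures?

73.634

Z is at the origin; ZD is horizontal with |ZD| = 56.6 and D on the +x side, so D = (56.600, 0.0000). A1 meets ZD tangentially, so RD is at right angles to ZD, so R = D + (0, 10.6) = (56.600, 10.600). On A1, D sits at bearing -90° from R; a 75° counterclockwise sweep puts C at bearing -15°, so C = R + 10.6·(cos -15°, sin -15°) = (66.839, 7.8565). The tangent condition forces RC to be normal to CN, so CN runs along (−sin -15°, cos -15°); with |CN| = 14.0, N = (70.462, 21.379). Then |ZN| = |N − Z| = 73.634.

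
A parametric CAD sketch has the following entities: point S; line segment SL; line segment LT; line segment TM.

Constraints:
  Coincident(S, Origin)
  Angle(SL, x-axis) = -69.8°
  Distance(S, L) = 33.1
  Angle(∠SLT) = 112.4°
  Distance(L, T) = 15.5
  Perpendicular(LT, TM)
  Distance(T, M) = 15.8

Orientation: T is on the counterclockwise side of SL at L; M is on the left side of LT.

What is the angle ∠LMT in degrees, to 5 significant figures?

44.451°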